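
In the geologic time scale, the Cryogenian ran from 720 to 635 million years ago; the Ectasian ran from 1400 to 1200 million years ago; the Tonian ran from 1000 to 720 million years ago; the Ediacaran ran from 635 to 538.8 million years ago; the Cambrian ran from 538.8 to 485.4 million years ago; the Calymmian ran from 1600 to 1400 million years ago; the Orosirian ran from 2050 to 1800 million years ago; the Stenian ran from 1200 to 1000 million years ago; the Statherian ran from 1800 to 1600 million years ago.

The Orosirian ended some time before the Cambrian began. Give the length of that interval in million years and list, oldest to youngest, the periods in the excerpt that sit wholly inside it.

1261.2 million years; Statherian, Calymmian, Ectasian, Stenian, Tonian, Cryogenian, Ediacaran

End of Orosirian = 1800 Ma; start of Cambrian = 538.8 Ma.
Gap = 1800 − 538.8 = 1261.2 Myr.
Periods wholly inside 1800–538.8 Ma: Statherian (1800–1600), Calymmian (1600–1400), Ectasian (1400–1200), Stenian (1200–1000), Tonian (1000–720), Cryogenian (720–635), Ediacaran (635–538.8).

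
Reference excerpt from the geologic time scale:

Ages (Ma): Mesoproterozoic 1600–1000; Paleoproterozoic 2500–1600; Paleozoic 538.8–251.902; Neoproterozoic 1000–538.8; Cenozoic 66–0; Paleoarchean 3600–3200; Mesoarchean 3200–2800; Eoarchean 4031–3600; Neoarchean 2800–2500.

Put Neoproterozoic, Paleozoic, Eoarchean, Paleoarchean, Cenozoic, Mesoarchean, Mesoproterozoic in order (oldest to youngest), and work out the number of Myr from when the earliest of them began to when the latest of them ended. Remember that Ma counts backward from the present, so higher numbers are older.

Eoarchean → Paleoarchean → Mesoarchean → Mesoproterozoic → Neoproterozoic → Paleozoic → Cenozoic; total span 4031 Myr

From the excerpt: Neoproterozoic 1000–538.8; Paleozoic 538.8–251.902; Eoarchean 4031–3600; Paleoarchean 3600–3200; Cenozoic 66–0; Mesoarchean 3200–2800; Mesoproterozoic 1600–1000 (Ma).
Larger Ma is earlier, so the oldest is Eoarchean and the youngest is Cenozoic; oldest to youngest: Eoarchean, Paleoarchean, Mesoarchean, Mesoproterozoic, Neoproterozoic, Paleozoic, Cenozoic.
Oldest start 4031 minus youngest end 0 gives 4031 Myr overall.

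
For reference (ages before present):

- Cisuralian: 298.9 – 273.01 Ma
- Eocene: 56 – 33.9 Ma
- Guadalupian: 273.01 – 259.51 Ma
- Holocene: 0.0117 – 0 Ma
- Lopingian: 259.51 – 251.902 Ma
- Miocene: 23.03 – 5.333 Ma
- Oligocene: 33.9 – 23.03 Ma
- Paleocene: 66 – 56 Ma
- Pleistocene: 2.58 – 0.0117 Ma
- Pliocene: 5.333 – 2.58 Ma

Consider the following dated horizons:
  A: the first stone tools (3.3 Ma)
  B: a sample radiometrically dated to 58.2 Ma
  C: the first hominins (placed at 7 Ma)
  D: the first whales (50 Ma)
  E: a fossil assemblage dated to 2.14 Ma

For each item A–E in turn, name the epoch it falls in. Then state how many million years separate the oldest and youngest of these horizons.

A — Pliocene; B — Paleocene; C — Miocene; D — Eocene; E — Pleistocene; span 56.06 million years

A: 3.3 Ma lies in 5.333–2.58 Ma, so Pliocene.
B: 58.2 Ma lies in 66–56 Ma, so Paleocene.
C: 7 Ma lies in 23.03–5.333 Ma, so Miocene.
D: 50 Ma lies in 56–33.9 Ma, so Eocene.
E: 2.14 Ma lies in 2.58–0.0117 Ma, so Pleistocene.
Oldest = 58.2 Ma, youngest = 2.14 Ma → span 56.06 Myr.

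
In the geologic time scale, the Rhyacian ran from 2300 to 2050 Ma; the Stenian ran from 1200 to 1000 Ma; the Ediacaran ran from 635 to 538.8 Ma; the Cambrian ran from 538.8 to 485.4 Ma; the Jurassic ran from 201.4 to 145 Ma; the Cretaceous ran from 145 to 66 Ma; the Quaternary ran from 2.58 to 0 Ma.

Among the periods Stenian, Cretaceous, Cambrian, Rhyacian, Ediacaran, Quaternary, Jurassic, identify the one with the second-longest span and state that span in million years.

Stenian, 200 million years

Durations: Stenian 200; Cretaceous 79; Cambrian 53.4; Rhyacian 250; Ediacaran 96.2; Quaternary 2.58; Jurassic 56.4 Myr.
Sorted longest-first: Rhyacian (250), Stenian (200), Ediacaran (96.2), Cretaceous (79), Jurassic (56.4), Cambrian (53.4), Quaternary (2.58).
The second longest is Stenian at 200 Myr.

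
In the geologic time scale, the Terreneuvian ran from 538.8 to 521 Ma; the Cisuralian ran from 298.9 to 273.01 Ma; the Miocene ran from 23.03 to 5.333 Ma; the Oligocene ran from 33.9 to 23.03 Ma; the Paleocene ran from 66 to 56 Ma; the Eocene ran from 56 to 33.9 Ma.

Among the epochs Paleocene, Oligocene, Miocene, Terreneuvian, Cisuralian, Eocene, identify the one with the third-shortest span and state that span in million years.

Start − end for each: Paleocene 66 − 56 = 10; Oligocene 33.9 − 23.03 = 10.87; Miocene 23.03 − 5.333 = 17.697; Terreneuvian 538.8 − 521 = 17.8; Cisuralian 298.9 − 273.01 = 25.89; Eocene 56 − 33.9 = 22.1.
Ranking these from shortest: Paleocene < Oligocene < Miocene < Terreneuvian < Eocene < Cisuralian.
Position 3 in that ranking is Miocene, which lasted 17.697 Myr.

Miocene, 17.697 million years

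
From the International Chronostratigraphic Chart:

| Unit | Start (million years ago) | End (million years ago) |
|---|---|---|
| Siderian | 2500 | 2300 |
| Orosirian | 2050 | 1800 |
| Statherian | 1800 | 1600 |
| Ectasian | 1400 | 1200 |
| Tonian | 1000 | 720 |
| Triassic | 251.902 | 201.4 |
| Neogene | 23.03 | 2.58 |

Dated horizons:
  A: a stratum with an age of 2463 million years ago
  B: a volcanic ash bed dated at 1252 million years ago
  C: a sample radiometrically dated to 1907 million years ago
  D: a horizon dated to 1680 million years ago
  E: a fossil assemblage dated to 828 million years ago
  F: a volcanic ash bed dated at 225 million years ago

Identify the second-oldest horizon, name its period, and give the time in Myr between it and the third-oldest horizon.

C, in the Orosirian; 227 million years to D

Larger Ma means older, so oldest first: A 2463 > C 1907 > D 1680 > B 1252 > E 828 > F 225.
Counting 2 along gives C (1907 Ma); the excerpt puts that inside the Orosirian, 2050–1800 Ma.
Next in line is D (1680 Ma), and 1907 − 1680 = 227 Myr.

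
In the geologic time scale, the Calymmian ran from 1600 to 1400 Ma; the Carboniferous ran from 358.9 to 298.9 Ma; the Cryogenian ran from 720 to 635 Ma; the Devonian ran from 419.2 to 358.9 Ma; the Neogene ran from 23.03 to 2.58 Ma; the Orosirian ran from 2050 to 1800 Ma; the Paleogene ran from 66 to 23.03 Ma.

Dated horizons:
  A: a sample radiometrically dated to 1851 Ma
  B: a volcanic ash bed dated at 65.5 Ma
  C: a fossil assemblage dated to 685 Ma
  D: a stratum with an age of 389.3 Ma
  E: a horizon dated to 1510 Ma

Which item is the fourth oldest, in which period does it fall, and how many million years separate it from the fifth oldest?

D, in the Devonian; 323.8 million years to B

Sorted oldest-first by Ma: A (1851), E (1510), C (685), D (389.3), B (65.5).
The fourth oldest is D at 389.3 Ma, which lies in 419.2–358.9 Ma: the Devonian.
The fifth oldest is B at 65.5 Ma; separation = |389.3 − 65.5| = 323.8 Myr.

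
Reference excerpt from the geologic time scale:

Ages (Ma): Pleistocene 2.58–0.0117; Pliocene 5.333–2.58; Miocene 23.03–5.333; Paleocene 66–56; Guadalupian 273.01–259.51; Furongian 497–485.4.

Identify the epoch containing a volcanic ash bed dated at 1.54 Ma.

Pleistocene

1.54 Ma lies between 2.58 and 0.0117 Ma, so it falls in the Pleistocene.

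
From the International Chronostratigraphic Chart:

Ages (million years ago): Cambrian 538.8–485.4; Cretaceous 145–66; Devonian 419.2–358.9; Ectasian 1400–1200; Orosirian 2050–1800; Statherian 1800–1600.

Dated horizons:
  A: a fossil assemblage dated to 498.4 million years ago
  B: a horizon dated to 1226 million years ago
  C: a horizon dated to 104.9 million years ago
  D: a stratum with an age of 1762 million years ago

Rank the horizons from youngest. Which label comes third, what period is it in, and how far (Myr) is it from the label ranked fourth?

Smaller Ma means younger, so youngest first: C 104.9 < A 498.4 < B 1226 < D 1762.
Counting 3 along gives B (1226 Ma); the excerpt puts that inside the Ectasian, 1400–1200 Ma.
Next in line is D (1762 Ma), and 1762 − 1226 = 536 Myr.

B, in the Ectasian; 536 million years to D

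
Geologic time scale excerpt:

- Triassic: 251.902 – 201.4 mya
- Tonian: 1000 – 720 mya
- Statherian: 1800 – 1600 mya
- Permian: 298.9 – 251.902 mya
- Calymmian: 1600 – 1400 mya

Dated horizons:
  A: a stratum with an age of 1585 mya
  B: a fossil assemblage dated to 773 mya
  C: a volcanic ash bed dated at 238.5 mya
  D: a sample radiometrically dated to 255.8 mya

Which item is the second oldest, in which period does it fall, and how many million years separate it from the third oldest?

B, in the Tonian; 517.2 million years to D

Larger Ma means older, so oldest first: A 1585 > B 773 > D 255.8 > C 238.5.
Counting 2 along gives B (773 Ma); the excerpt puts that inside the Tonian, 1000–720 Ma.
Next in line is D (255.8 Ma), and 773 − 255.8 = 517.2 Myr.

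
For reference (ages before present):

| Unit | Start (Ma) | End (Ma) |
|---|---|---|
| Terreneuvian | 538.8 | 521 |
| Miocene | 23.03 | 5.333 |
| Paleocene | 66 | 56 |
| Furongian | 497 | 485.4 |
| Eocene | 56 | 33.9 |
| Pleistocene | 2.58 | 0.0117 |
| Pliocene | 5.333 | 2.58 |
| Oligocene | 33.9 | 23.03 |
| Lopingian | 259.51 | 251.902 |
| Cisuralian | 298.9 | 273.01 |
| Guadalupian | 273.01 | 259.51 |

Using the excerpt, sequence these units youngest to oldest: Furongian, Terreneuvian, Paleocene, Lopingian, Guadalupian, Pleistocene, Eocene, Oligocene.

Sorting by start age (ascending Ma, since larger Ma = older): Pleistocene began 2.58, Oligocene began 33.9, Eocene began 56, Paleocene began 66, Lopingian began 259.51, Guadalupian began 273.01, Furongian began 497, Terreneuvian began 538.8.

Pleistocene, Oligocene, Eocene, Paleocene, Lopingian, Guadalupian, Furongian, Terreneuvian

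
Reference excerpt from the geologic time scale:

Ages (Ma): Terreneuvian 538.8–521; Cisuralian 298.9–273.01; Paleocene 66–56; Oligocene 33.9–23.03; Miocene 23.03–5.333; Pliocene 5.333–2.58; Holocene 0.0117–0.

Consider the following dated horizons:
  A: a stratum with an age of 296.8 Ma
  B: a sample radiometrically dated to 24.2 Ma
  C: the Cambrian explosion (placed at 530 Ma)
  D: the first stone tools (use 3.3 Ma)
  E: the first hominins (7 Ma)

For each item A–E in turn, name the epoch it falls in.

A: 296.8 Ma lies in 298.9–273.01 Ma, so Cisuralian.
B: 24.2 Ma lies in 33.9–23.03 Ma, so Oligocene.
C: 530 Ma lies in 538.8–521 Ma, so Terreneuvian.
D: 3.3 Ma lies in 5.333–2.58 Ma, so Pliocene.
E: 7 Ma lies in 23.03–5.333 Ma, so Miocene.

A — Cisuralian; B — Oligocene; C — Terreneuvian; D — Pliocene; E — Miocene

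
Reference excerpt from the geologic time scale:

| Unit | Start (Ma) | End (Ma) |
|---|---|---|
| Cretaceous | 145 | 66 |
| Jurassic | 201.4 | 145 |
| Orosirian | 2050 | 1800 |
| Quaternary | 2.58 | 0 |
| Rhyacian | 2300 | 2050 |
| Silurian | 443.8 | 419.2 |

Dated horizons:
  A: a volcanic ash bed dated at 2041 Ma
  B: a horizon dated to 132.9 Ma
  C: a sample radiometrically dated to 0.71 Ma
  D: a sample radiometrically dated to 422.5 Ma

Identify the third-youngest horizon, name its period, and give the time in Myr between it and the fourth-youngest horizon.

Smaller Ma means younger, so youngest first: C 0.71 < B 132.9 < D 422.5 < A 2041.
Counting 3 along gives D (422.5 Ma); the excerpt puts that inside the Silurian, 443.8–419.2 Ma.
Next in line is A (2041 Ma), and 2041 − 422.5 = 1618.5 Myr.

D, in the Silurian; 1618.5 million years to A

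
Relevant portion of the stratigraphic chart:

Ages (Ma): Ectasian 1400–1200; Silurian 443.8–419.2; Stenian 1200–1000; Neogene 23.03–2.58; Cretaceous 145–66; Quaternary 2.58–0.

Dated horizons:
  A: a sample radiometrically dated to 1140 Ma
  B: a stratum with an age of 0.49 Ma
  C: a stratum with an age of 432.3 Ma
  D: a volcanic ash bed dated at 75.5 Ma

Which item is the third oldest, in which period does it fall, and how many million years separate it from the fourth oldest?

Larger Ma means older, so oldest first: A 1140 > C 432.3 > D 75.5 > B 0.49.
Counting 3 along gives D (75.5 Ma); the excerpt puts that inside the Cretaceous, 145–66 Ma.
Next in line is B (0.49 Ma), and 75.5 − 0.49 = 75.01 Myr.

D, in the Cretaceous; 75.01 million years to B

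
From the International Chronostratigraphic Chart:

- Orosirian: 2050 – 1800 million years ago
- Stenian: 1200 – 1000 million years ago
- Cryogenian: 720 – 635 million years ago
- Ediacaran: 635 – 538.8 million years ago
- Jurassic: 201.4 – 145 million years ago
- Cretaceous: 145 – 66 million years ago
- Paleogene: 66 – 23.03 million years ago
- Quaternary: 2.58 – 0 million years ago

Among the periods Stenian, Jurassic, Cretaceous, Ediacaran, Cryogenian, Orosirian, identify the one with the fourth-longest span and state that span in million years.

Durations: Stenian 200; Jurassic 56.4; Cretaceous 79; Ediacaran 96.2; Cryogenian 85; Orosirian 250 Myr.
Sorted longest-first: Orosirian (250), Stenian (200), Ediacaran (96.2), Cryogenian (85), Cretaceous (79), Jurassic (56.4).
The fourth longest is Cryogenian at 85 Myr.

Cryogenian, 85 million years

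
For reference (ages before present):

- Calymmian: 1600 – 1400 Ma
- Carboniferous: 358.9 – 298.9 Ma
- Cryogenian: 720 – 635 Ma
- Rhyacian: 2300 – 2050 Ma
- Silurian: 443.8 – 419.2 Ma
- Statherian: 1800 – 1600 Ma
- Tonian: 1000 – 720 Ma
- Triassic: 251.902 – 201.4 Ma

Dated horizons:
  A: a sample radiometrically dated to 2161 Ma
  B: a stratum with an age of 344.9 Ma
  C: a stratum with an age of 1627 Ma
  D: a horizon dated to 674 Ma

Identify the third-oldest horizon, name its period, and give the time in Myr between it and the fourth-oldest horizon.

Larger Ma means older, so oldest first: A 2161 > C 1627 > D 674 > B 344.9.
Counting 3 along gives D (674 Ma); the excerpt puts that inside the Cryogenian, 720–635 Ma.
Next in line is B (344.9 Ma), and 674 − 344.9 = 329.1 Myr.

D, in the Cryogenian; 329.1 million years to B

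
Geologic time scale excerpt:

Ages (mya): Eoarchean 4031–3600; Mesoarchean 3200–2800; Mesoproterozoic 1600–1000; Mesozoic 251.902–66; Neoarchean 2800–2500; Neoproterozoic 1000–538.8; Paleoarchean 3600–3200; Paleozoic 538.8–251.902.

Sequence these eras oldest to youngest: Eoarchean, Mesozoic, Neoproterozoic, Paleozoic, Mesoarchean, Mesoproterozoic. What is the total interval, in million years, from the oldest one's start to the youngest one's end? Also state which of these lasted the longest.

Eoarchean, Mesoarchean, Mesoproterozoic, Neoproterozoic, Paleozoic, Mesozoic; total span 3965 Myr; longest is Mesoproterozoic

From the excerpt: Eoarchean 4031–3600; Mesozoic 251.902–66; Neoproterozoic 1000–538.8; Paleozoic 538.8–251.902; Mesoarchean 3200–2800; Mesoproterozoic 1600–1000 (Ma).
Larger Ma is earlier, so the oldest is Eoarchean and the youngest is Mesozoic; oldest to youngest: Eoarchean, Mesoarchean, Mesoproterozoic, Neoproterozoic, Paleozoic, Mesozoic.
Oldest start 4031 minus youngest end 66 gives 3965 Myr overall.
Individual lengths (start − end): Paleozoic 286.898; Mesoarchean 400; Mesozoic 185.902; Eoarchean 431; Mesoproterozoic 600; Neoproterozoic 461.2. The largest is Mesoproterozoic at 600 Myr.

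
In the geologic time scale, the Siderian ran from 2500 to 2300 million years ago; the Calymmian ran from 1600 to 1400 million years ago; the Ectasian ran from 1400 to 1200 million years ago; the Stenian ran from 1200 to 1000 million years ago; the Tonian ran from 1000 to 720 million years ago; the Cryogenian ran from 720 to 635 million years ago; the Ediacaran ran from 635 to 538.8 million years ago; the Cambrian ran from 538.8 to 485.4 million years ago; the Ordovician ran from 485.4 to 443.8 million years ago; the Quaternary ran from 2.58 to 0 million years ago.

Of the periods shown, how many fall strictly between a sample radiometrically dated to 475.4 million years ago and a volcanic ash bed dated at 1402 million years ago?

1402 Ma sits inside the Calymmian (1600–1400) and 475.4 Ma inside the Ordovician (485.4–443.8); neither of those is wholly between the two dates.
The listed periods lying completely between them are Ectasian, Stenian, Tonian, Cryogenian, Ediacaran, Cambrian — 6 in all.

6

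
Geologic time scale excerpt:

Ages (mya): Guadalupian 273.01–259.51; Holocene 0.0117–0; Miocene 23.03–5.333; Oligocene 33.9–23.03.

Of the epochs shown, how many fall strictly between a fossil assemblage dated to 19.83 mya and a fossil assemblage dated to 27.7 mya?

The older date is 27.7 Ma and the younger is 19.83 Ma.
No epoch both begins after 27.7 Ma and ends before 19.83 Ma, so the count is 0.

0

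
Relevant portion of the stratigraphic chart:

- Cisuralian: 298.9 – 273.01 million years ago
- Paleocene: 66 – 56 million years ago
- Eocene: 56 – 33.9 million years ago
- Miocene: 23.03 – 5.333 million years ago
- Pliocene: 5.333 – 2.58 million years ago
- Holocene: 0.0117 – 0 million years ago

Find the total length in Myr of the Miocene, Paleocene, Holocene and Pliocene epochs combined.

Each duration: Miocene = 17.697; Paleocene = 10; Holocene = 0.0117; Pliocene = 2.753.
Sum: 17.697 + 10 + 0.0117 + 2.753 = 30.4617 Myr.

30.4617 million years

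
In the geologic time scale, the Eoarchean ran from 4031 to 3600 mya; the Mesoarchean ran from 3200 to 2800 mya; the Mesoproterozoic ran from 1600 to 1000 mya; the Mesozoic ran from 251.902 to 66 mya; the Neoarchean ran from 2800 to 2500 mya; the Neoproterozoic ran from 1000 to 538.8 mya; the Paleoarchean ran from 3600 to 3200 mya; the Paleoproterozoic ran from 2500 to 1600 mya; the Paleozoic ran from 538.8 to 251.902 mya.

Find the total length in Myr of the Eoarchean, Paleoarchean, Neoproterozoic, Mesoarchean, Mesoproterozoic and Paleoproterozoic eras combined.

3192.2 million years

Each duration: Eoarchean = 431; Paleoarchean = 400; Neoproterozoic = 461.2; Mesoarchean = 400; Mesoproterozoic = 600; Paleoproterozoic = 900.
Sum: 431 + 400 + 461.2 + 400 + 600 + 900 = 3192.2 Myr.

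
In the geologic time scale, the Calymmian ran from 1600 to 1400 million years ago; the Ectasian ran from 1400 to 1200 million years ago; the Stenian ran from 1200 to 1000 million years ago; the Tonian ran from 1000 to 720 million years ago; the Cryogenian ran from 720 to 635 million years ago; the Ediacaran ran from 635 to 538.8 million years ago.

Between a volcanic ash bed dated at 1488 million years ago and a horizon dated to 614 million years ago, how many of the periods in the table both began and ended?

4

1488 Ma sits inside the Calymmian (1600–1400) and 614 Ma inside the Ediacaran (635–538.8); neither of those is wholly between the two dates.
The listed periods lying completely between them are Ectasian, Stenian, Tonian, Cryogenian — 4 in all.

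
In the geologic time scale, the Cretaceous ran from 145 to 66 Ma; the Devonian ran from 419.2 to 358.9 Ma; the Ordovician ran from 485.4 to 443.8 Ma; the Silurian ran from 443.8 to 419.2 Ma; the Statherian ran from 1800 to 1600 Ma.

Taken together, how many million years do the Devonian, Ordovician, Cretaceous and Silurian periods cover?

Duration is start − end for each: (419.2 − 358.9) + (485.4 − 443.8) + (145 − 66) + (443.8 − 419.2).
That is 60.3 + 41.6 + 79 + 24.6, which totals 205.5 million years.

205.5 million years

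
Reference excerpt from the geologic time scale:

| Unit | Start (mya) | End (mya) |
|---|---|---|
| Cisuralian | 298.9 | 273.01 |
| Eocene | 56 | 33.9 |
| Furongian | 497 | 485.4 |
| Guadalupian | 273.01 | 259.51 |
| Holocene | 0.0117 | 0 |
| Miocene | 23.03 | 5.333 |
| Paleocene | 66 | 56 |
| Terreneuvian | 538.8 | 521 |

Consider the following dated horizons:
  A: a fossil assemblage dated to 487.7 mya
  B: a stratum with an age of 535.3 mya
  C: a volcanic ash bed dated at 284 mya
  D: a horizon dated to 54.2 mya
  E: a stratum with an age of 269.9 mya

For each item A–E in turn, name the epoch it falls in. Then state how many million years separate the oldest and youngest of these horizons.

A — Furongian; B — Terreneuvian; C — Cisuralian; D — Eocene; E — Guadalupian; span 481.1 million years

Match each age against the start–end ranges in the excerpt: A = 487.7 Ma → Furongian (497–485.4); B = 535.3 Ma → Terreneuvian (538.8–521); C = 284 Ma → Cisuralian (298.9–273.01); D = 54.2 Ma → Eocene (56–33.9); E = 269.9 Ma → Guadalupian (273.01–259.51).
The largest age is 535.3 Ma and the smallest is 54.2 Ma; their difference is 481.1 Myr.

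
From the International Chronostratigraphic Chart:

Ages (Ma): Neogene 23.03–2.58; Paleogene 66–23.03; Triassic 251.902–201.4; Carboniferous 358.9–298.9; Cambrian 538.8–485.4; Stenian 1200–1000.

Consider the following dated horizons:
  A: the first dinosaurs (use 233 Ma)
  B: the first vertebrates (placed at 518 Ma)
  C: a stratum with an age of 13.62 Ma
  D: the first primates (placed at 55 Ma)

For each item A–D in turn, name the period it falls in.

A: 233 Ma lies in 251.902–201.4 Ma, so Triassic.
B: 518 Ma lies in 538.8–485.4 Ma, so Cambrian.
C: 13.62 Ma lies in 23.03–2.58 Ma, so Neogene.
D: 55 Ma lies in 66–23.03 Ma, so Paleogene.

A — Triassic; B — Cambrian; C — Neogene; D — Paleogene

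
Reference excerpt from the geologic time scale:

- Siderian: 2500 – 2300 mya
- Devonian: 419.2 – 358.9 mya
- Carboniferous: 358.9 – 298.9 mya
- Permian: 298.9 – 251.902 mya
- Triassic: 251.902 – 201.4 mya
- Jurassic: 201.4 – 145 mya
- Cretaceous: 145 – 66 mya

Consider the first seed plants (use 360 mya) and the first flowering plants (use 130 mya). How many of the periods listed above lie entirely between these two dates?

4

360 Ma sits inside the Devonian (419.2–358.9) and 130 Ma inside the Cretaceous (145–66); neither of those is wholly between the two dates.
The listed periods lying completely between them are Carboniferous, Permian, Triassic, Jurassic — 4 in all.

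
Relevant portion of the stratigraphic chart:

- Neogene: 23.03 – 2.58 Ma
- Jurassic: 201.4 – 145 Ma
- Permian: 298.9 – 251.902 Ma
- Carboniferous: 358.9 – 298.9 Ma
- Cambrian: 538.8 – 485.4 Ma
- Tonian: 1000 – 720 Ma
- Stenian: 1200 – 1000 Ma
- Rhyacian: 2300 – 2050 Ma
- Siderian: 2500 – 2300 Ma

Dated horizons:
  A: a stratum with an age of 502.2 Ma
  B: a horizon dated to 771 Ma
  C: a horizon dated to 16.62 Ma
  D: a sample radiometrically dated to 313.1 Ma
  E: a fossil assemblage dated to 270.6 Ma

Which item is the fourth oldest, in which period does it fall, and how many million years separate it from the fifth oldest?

Sorted oldest-first by Ma: B (771), A (502.2), D (313.1), E (270.6), C (16.62).
The fourth oldest is E at 270.6 Ma, which lies in 298.9–251.902 Ma: the Permian.
The fifth oldest is C at 16.62 Ma; separation = |270.6 − 16.62| = 253.98 Myr.

E, in the Permian; 253.98 million years to C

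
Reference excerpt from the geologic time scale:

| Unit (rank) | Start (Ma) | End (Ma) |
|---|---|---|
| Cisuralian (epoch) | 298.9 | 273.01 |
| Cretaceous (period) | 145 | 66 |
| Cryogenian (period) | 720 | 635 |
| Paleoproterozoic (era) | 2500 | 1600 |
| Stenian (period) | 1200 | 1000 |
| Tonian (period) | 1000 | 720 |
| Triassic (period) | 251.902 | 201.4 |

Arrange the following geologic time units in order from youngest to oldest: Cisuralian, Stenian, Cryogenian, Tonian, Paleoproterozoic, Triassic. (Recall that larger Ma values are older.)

The oldest of these is Paleoproterozoic (starts 2500 Ma) and the youngest is Triassic (ends 201.4 Ma).
In between, by decreasing start age: Stenian (1200), Tonian (1000), Cryogenian (720), Cisuralian (298.9).
Listing youngest first means reversing that sequence.

Triassic → Cisuralian → Cryogenian → Tonian → Stenian → Paleoproterozoic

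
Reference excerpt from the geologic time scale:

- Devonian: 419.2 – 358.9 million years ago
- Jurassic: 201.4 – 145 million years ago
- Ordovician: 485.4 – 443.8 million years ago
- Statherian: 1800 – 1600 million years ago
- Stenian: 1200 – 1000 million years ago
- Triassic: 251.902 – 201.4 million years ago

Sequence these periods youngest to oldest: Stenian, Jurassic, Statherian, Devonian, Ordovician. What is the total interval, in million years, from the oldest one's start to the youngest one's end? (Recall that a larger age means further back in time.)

Jurassic, Devonian, Ordovician, Stenian, Statherian; total span 1655 Myr

Start ages (Ma): Statherian 1800, Stenian 1200, Ordovician 485.4, Devonian 419.2, Jurassic 201.4.
Ordered youngest to oldest: Jurassic, Devonian, Ordovician, Stenian, Statherian.
Span = 1800 − 145 = 1655 Myr.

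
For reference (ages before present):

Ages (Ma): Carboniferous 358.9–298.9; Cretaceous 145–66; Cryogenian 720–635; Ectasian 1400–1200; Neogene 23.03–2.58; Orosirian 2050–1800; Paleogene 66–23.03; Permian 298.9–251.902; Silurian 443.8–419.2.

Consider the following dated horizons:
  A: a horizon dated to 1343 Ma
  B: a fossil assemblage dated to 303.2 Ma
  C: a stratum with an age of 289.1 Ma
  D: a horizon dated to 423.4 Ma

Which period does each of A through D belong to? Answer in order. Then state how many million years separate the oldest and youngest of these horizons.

A: 1343 Ma lies in 1400–1200 Ma, so Ectasian.
B: 303.2 Ma lies in 358.9–298.9 Ma, so Carboniferous.
C: 289.1 Ma lies in 298.9–251.902 Ma, so Permian.
D: 423.4 Ma lies in 443.8–419.2 Ma, so Silurian.
Oldest = 1343 Ma, youngest = 289.1 Ma → span 1053.9 Myr.

A — Ectasian; B — Carboniferous; C — Permian; D — Silurian; span 1053.9 million years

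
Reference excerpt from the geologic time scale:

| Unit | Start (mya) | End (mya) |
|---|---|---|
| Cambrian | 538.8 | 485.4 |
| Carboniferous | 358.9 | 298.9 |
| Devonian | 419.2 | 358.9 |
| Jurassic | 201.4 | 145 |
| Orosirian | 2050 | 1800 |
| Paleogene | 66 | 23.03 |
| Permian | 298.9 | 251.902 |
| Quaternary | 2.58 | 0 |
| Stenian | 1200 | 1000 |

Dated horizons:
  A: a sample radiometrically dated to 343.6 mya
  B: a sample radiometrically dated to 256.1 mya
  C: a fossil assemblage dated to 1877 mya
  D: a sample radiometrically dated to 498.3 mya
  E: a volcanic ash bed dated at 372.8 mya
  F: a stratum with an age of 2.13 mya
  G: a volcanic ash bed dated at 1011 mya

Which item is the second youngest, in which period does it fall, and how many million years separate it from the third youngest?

B, in the Permian; 87.5 million years to A

Smaller Ma means younger, so youngest first: F 2.13 < B 256.1 < A 343.6 < E 372.8 < D 498.3 < G 1011 < C 1877.
Counting 2 along gives B (256.1 Ma); the excerpt puts that inside the Permian, 298.9–251.902 Ma.
Next in line is A (343.6 Ma), and 343.6 − 256.1 = 87.5 Myr.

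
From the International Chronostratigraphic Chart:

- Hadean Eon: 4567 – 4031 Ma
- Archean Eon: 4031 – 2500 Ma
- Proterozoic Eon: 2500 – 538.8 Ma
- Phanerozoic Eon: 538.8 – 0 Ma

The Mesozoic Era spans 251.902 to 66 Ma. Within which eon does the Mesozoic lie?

Phanerozoic

The Mesozoic (251.902–66 Ma) lies entirely within 538.8–0 Ma, the Phanerozoic Eon.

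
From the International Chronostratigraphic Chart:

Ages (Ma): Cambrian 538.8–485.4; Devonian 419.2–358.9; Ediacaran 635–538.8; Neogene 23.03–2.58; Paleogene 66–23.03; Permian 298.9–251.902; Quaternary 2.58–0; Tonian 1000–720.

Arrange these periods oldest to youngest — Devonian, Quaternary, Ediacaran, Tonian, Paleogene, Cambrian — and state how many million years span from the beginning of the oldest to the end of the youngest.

From the excerpt: Devonian 419.2–358.9; Quaternary 2.58–0; Ediacaran 635–538.8; Tonian 1000–720; Paleogene 66–23.03; Cambrian 538.8–485.4 (Ma).
Larger Ma is earlier, so the oldest is Tonian and the youngest is Quaternary; oldest to youngest: Tonian, Ediacaran, Cambrian, Devonian, Paleogene, Quaternary.
Oldest start 1000 minus youngest end 0 gives 1000 Myr overall.

Tonian → Ediacaran → Cambrian → Devonian → Paleogene → Quaternary; total span 1000 Myr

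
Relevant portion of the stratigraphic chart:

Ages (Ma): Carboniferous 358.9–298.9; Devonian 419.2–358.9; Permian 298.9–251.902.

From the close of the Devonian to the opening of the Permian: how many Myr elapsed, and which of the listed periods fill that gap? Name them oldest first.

End of Devonian = 358.9 Ma; start of Permian = 298.9 Ma.
Gap = 358.9 − 298.9 = 60 Myr.
Periods wholly inside 358.9–298.9 Ma: Carboniferous (358.9–298.9).

60 million years; Carboniferous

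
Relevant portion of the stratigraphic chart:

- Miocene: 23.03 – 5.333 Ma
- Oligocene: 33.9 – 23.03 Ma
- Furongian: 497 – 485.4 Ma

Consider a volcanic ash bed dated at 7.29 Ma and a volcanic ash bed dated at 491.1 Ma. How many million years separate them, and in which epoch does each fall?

483.81 million years apart; the first in the Miocene, the second in the Furongian

Elapsed time: 491.1 − 7.29 = 483.81 Myr.
7.29 Ma lies within 23.03–5.333 Ma: Miocene.
491.1 Ma lies within 497–485.4 Ma: Furongian.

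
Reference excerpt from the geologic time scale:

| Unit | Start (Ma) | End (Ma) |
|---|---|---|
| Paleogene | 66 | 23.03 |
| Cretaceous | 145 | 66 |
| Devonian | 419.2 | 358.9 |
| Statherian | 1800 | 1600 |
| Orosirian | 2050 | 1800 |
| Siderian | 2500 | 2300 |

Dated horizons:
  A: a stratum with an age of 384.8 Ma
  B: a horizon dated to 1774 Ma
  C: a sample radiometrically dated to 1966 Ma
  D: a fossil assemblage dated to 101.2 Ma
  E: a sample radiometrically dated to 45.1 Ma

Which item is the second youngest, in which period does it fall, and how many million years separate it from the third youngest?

Sorted youngest-first by Ma: E (45.1), D (101.2), A (384.8), B (1774), C (1966).
The second youngest is D at 101.2 Ma, which lies in 145–66 Ma: the Cretaceous.
The third youngest is A at 384.8 Ma; separation = |101.2 − 384.8| = 283.6 Myr.

D, in the Cretaceous; 283.6 million years to A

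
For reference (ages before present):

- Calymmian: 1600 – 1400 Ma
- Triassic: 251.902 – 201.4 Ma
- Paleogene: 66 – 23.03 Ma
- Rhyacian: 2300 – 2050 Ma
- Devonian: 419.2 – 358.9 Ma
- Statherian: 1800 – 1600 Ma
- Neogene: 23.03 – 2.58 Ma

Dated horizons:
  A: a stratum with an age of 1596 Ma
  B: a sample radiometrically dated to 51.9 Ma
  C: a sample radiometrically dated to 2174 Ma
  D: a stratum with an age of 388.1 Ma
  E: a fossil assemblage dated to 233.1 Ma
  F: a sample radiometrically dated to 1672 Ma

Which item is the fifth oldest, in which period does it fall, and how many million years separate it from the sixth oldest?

E, in the Triassic; 181.2 million years to B

Larger Ma means older, so oldest first: C 2174 > F 1672 > A 1596 > D 388.1 > E 233.1 > B 51.9.
Counting 5 along gives E (233.1 Ma); the excerpt puts that inside the Triassic, 251.902–201.4 Ma.
Next in line is B (51.9 Ma), and 233.1 − 51.9 = 181.2 Myr.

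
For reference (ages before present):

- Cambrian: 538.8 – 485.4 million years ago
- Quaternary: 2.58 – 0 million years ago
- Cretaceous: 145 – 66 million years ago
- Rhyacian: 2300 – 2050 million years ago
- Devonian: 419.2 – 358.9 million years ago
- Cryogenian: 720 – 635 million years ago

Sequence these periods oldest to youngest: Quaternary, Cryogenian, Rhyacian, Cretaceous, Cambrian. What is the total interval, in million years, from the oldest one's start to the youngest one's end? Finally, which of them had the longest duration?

Start ages (Ma): Rhyacian 2300, Cryogenian 720, Cambrian 538.8, Cretaceous 145, Quaternary 2.58.
Ordered oldest to youngest: Rhyacian, Cryogenian, Cambrian, Cretaceous, Quaternary.
Span = 2300 − 0 = 2300 Myr.
Durations: Cambrian 53.4, Cryogenian 85, Rhyacian 250, Quaternary 2.58, Cretaceous 79 → longest is Rhyacian (250 Myr).

Rhyacian, Cryogenian, Cambrian, Cretaceous, Quaternary; total span 2300 Myr; longest is Rhyacian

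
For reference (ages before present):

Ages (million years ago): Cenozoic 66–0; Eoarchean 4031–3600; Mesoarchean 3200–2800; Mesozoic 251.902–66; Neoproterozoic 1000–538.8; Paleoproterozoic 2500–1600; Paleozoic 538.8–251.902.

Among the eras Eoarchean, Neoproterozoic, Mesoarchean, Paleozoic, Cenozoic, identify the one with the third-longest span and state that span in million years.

Start − end for each: Eoarchean 4031 − 3600 = 431; Neoproterozoic 1000 − 538.8 = 461.2; Mesoarchean 3200 − 2800 = 400; Paleozoic 538.8 − 251.902 = 286.898; Cenozoic 66 − 0 = 66.
Ranking these from longest: Neoproterozoic > Eoarchean > Mesoarchean > Paleozoic > Cenozoic.
Position 3 in that ranking is Mesoarchean, which lasted 400 Myr.

Mesoarchean, 400 million years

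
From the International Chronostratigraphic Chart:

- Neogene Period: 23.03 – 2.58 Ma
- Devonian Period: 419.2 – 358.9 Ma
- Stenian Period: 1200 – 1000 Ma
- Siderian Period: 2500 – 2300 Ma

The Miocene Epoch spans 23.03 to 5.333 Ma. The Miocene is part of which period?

Neogene

The Miocene (23.03–5.333 Ma) lies entirely within 23.03–2.58 Ma, the Neogene Period.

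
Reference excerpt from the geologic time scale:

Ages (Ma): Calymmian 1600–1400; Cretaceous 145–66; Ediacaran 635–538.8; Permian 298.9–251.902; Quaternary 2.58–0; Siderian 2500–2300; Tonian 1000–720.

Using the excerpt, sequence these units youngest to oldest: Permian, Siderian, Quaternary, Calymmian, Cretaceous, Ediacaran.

Quaternary, Cretaceous, Permian, Ediacaran, Calymmian, Siderian

Read off each span (Ma): Permian 298.9–251.902; Siderian 2500–2300; Quaternary 2.58–0; Calymmian 1600–1400; Cretaceous 145–66; Ediacaran 635–538.8.
Larger Ma is older, so oldest→youngest is Siderian, Calymmian, Ediacaran, Permian, Cretaceous, Quaternary; reverse it for youngest→oldest.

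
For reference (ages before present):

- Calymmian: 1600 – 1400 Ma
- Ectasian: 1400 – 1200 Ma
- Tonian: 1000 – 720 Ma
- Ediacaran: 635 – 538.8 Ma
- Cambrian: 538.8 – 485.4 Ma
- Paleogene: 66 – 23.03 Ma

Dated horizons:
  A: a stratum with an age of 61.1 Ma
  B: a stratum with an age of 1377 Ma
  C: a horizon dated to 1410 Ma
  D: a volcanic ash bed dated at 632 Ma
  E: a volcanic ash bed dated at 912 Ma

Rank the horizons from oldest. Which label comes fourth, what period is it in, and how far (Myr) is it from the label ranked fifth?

Sorted oldest-first by Ma: C (1410), B (1377), E (912), D (632), A (61.1).
The fourth oldest is D at 632 Ma, which lies in 635–538.8 Ma: the Ediacaran.
The fifth oldest is A at 61.1 Ma; separation = |632 − 61.1| = 570.9 Myr.

D, in the Ediacaran; 570.9 million years to A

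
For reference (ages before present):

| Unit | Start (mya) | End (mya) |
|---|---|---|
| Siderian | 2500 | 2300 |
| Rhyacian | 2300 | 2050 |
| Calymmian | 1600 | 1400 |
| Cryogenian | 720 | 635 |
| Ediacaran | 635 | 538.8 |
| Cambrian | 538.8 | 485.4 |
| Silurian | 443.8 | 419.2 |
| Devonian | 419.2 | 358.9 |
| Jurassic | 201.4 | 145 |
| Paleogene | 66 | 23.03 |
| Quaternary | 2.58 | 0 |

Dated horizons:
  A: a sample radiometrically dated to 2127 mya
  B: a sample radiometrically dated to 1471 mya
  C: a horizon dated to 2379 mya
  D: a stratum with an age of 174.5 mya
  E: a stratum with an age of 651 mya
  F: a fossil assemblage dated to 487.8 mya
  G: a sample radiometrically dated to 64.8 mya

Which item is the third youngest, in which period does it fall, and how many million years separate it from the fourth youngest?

Smaller Ma means younger, so youngest first: G 64.8 < D 174.5 < F 487.8 < E 651 < B 1471 < A 2127 < C 2379.
Counting 3 along gives F (487.8 Ma); the excerpt puts that inside the Cambrian, 538.8–485.4 Ma.
Next in line is E (651 Ma), and 651 − 487.8 = 163.2 Myr.

F, in the Cambrian; 163.2 million years to E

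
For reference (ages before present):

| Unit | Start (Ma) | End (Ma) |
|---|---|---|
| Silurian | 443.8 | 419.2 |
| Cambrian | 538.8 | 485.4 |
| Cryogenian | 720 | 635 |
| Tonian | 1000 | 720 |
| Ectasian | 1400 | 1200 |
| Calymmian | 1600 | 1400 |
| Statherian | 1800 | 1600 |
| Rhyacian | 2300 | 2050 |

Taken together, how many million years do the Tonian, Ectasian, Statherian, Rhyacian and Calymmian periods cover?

1130 million years

Each duration: Tonian = 280; Ectasian = 200; Statherian = 200; Rhyacian = 250; Calymmian = 200.
Sum: 280 + 200 + 200 + 250 + 200 = 1130 Myr.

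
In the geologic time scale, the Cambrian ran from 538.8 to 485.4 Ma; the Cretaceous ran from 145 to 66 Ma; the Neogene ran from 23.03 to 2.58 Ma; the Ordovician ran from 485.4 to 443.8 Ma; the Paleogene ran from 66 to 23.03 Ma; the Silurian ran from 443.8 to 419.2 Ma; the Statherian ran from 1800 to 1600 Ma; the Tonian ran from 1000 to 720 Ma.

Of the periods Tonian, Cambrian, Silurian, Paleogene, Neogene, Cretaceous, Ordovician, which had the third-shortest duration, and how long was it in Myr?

Ordovician, 41.6 million years

Start − end for each: Tonian 1000 − 720 = 280; Cambrian 538.8 − 485.4 = 53.4; Silurian 443.8 − 419.2 = 24.6; Paleogene 66 − 23.03 = 42.97; Neogene 23.03 − 2.58 = 20.45; Cretaceous 145 − 66 = 79; Ordovician 485.4 − 443.8 = 41.6.
Ranking these from shortest: Neogene < Silurian < Ordovician < Paleogene < Cambrian < Cretaceous < Tonian.
Position 3 in that ranking is Ordovician, which lasted 41.6 Myr.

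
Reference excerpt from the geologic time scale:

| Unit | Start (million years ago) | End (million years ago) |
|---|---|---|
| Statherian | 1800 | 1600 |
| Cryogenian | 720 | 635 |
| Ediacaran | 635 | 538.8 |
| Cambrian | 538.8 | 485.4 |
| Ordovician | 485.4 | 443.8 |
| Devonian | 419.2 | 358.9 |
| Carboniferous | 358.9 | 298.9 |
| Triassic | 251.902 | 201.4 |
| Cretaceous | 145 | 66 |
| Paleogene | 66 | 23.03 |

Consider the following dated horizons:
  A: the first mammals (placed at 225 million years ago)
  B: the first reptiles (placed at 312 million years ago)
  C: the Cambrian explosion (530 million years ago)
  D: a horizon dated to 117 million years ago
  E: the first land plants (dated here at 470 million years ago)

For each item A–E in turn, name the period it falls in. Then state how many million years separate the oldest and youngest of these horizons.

Match each age against the start–end ranges in the excerpt: A = 225 Ma → Triassic (251.902–201.4); B = 312 Ma → Carboniferous (358.9–298.9); C = 530 Ma → Cambrian (538.8–485.4); D = 117 Ma → Cretaceous (145–66); E = 470 Ma → Ordovician (485.4–443.8).
The largest age is 530 Ma and the smallest is 117 Ma; their difference is 413 Myr.

A — Triassic; B — Carboniferous; C — Cambrian; D — Cretaceous; E — Ordovician; span 413 million years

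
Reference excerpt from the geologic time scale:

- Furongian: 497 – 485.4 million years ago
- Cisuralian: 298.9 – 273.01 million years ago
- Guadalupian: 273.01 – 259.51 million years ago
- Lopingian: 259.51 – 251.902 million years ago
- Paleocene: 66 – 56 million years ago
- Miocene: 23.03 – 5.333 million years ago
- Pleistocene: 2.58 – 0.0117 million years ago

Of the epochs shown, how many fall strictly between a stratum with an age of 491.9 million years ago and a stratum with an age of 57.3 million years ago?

3

491.9 Ma sits inside the Furongian (497–485.4) and 57.3 Ma inside the Paleocene (66–56); neither of those is wholly between the two dates.
The listed epochs lying completely between them are Cisuralian, Guadalupian, Lopingian — 3 in all.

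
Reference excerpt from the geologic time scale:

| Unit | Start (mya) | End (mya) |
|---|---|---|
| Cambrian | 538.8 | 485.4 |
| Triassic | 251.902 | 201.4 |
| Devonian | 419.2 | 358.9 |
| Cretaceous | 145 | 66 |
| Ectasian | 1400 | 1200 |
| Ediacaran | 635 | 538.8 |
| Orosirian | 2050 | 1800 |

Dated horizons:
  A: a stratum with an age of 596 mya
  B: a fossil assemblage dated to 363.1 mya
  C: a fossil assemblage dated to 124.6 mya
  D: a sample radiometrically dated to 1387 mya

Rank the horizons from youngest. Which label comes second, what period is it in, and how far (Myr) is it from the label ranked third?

B, in the Devonian; 232.9 million years to A

Sorted youngest-first by Ma: C (124.6), B (363.1), A (596), D (1387).
The second youngest is B at 363.1 Ma, which lies in 419.2–358.9 Ma: the Devonian.
The third youngest is A at 596 Ma; separation = |363.1 − 596| = 232.9 Myr.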